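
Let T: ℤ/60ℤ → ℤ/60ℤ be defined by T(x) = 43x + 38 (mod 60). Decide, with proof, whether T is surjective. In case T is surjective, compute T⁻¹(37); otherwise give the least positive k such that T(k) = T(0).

53

Recall: surjectivity means every element of the codomain has a preimage under T.
Since gcd(43, 60) = 1, 43 is invertible modulo 60. Euclid's algorithm: 60 = 1·43 + 17, 43 = 2·17 + 9, 17 = 1·9 + 8, 9 = 1·8 + 1; back-substituting gives 1 = 7·43 − 5·60, so 43⁻¹ ≡ 7 (mod 60).
For any y ∈ ℤ/60ℤ, x = 7(y − 38) mod 60 satisfies T(x) = 43·7(y − 38) + 38 ≡ y (since 43·7 ≡ 1 mod 60). So every y has a preimage.
Therefore T is surjective.
Since T is surjective, we compute T⁻¹(37): solve 43x + 38 ≡ 37 (mod 60), i.e. 43x ≡ 59 (mod 60).
Multiplying by 43⁻¹ = 7 gives x ≡ 7·59 = 413 = 6·60 + 53 ≡ 53 (mod 60).
Check: T(53) = 43·53 + 38 = 2317 = 38·60 + 37 ≡ 37 (mod 60).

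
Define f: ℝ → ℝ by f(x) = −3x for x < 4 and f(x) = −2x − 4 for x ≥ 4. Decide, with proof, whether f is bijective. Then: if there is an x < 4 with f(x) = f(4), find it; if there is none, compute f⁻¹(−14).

5

Both pieces are strictly decreasing (slopes −3 and −2), so each is injective on its own interval.
The left piece maps (−∞, 4) onto (−12, ∞); the right piece maps [4, ∞) onto (−∞, −12].
Since −12 = −12, the images partition ℝ: f is injective and surjective, hence bijective.
Because the two images are disjoint, no x < 4 has f(x) = f(4), so we compute f⁻¹(−14): −14 lies in (−∞, −12], so solve −2x − 4 = −14: x = (−14 + 4)/(−2) = 5.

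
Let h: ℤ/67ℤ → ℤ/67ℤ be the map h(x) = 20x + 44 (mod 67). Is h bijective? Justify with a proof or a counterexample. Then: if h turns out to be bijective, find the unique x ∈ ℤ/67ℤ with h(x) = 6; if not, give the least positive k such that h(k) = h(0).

Recall that h is injective when h(x_1) = h(x_2) forces x_1 = x_2.
If h(x_1) = h(x_2), then 20x_1 ≡ 20x_2 (mod 67). Because gcd(20, 67) = 1, we may cancel 20 to get x_1 ≡ x_2 (mod 67).
We now compute 20⁻¹ mod 67 explicitly. Euclid's algorithm: 67 = 3·20 + 7, 20 = 2·7 + 6, 7 = 1·6 + 1; back-substituting gives 1 = 57·20 − 17·67, so 20⁻¹ ≡ 57 (mod 67).
Then y ↦ 57(y − 44) is a two-sided inverse to h, so every y ∈ ℤ/67ℤ has a preimage.
Hence h is bijective.
Since h is bijective, we find h⁻¹(6): we need 20x ≡ 6 − 44 ≡ 29 (mod 67). Using 20⁻¹ = 57: x ≡ 57·29 = 1653 = 24·67 + 45, so x = 45.
Check: h(45) = 20·45 + 44 = 944 = 14·67 + 6 ≡ 6 (mod 67).

45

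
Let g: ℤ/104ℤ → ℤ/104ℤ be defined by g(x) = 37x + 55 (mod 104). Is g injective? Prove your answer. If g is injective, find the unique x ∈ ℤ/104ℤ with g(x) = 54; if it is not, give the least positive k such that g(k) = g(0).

59

If g(u) = g(v), then 37u ≡ 37v (mod 104). Because gcd(37, 104) = 1, we may cancel 37 to get u ≡ v (mod 104).
Thus g is injective.
We now compute 37⁻¹ mod 104 explicitly. Euclid's algorithm: 104 = 2·37 + 30, 37 = 1·30 + 7, 30 = 4·7 + 2, 7 = 3·2 + 1; back-substituting gives 1 = 45·37 − 16·104, so 37⁻¹ ≡ 45 (mod 104).
Since g is injective, we compute g⁻¹(54): solve 37x + 55 ≡ 54 (mod 104), i.e. 37x ≡ 103 (mod 104).
Multiplying by 37⁻¹ = 45 gives x ≡ 45·103 = 4635 = 44·104 + 59 ≡ 59 (mod 104).
Check: g(59) = 37·59 + 55 = 2238 = 21·104 + 54 ≡ 54 (mod 104).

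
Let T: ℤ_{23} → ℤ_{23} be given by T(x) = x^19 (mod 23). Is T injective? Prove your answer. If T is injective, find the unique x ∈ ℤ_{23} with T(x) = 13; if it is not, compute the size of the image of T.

Since 23 is prime, the nonzero elements of ℤ_{23} form a cyclic group of order 22.
As gcd(19, 22) = 1, raising to the 19th power is a bijection on this group: if s^19 ≡ t^19 then (st^{−1})^19 = 1, and the only element of order dividing gcd(19, 22) = 1 is 1, so s = t.
With T(0) = 0 this makes T injective on all of ℤ_{23}, hence bijective (finite equal-size domain and codomain). In particular T is injective.
Since T is injective, we find the preimage of 13. The inverse of x ↦ x^19 on (ℤ_{23})^× is x ↦ x^7, because 19·7 = 133 = 6·22 + 1 ≡ 1 (mod 22) and x^{22} = 1 for x ≠ 0 (Fermat). So T⁻¹(13) = 13^7 mod 23.
Repeated squaring mod 23: 13^1 ≡ 13, 13^2 ≡ 13² = 169 ≡ 8, 13^4 ≡ 8² = 64 ≡ 18. Since 7 = 4 + 2 + 1, 13^7 ≡ 18·8·13: 18·8 = 144 ≡ 6, then 6·13 = 78 ≡ 9. So 13^7 ≡ 9 (mod 23).
Hence T⁻¹(13) = 9.

9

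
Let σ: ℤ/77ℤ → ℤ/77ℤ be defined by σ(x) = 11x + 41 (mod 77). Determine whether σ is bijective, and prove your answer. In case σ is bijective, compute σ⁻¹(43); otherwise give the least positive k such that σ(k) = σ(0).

7

We have gcd(11, 77) = 11 > 1. Taking a = 0 and b = 7: σ(0) = 41 and σ(7) = 11·7 + 41 = 118 ≡ 41 (mod 77).
So σ(0) = σ(7) while 0 ≠ 7, hence σ is not injective, hence not bijective.
Since σ is not bijective, we find the least positive k with σ(k) = σ(0): this means 11k ≡ 0 (mod 77), i.e. 77 ∣ 11k. Since gcd(11, 77) = 11, dividing through by 11 this holds exactly when 7 ∣ k.
The smallest positive such k is 7.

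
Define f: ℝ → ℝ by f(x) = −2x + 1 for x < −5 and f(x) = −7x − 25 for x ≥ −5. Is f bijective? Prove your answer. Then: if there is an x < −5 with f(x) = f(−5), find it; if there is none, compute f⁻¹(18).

Both pieces are strictly decreasing (slopes −2 and −7), so each is injective on its own interval.
The left piece maps (−∞, −5) onto (11, ∞); the right piece maps [−5, ∞) onto (−∞, 10].
The images leave a gap (11 has no preimage), so f is not surjective, hence not bijective.
Because the two images are disjoint, no x < −5 has f(x) = f(−5), so we compute f⁻¹(18): 18 lies in (11, ∞), so solve −2x + 1 = 18: x = (18 − 1)/(−2) = −17/2.

-17/2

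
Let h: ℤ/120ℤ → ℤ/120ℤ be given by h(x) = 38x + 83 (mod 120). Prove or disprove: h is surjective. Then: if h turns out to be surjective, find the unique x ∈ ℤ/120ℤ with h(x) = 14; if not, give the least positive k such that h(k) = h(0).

Since gcd(38, 120) = 2, we have 38x ≡ 0 (mod 2) for all x, so h(x) ≡ 1 (mod 2).
But 0 ≢ 1 (mod 2), so 0 ∈ ℤ/120ℤ has no preimage. Hence h is not surjective.
Since h is not surjective, we find the least positive k with h(k) = h(0): this means 38k ≡ 0 (mod 120), i.e. 120 ∣ 38k. Since gcd(38, 120) = 2, dividing through by 2 this holds exactly when 60 ∣ 19k, and as gcd(19, 60) = 1, exactly when 60 ∣ k.
The smallest positive such k is 60.

60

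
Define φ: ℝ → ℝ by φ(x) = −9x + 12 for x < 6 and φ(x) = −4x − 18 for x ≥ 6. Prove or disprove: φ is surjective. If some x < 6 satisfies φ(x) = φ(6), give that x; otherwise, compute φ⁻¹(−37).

Both pieces are strictly decreasing (slopes −9 and −4), so each is injective on its own interval.
The left piece maps (−∞, 6) onto (−42, ∞); the right piece maps [6, ∞) onto (−∞, −42].
These images together cover ℝ, so φ is surjective.
Because the two images are disjoint, no x < 6 has φ(x) = φ(6), so we compute φ⁻¹(−37): −37 lies in (−42, ∞), so solve −9x + 12 = −37: x = (−37 − 12)/(−9) = 49/9.

49/9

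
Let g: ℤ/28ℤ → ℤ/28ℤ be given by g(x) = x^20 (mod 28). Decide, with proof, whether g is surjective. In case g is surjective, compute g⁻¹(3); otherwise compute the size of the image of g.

8

g(6): Repeated squaring mod 28: 6^1 ≡ 6, 6^2 ≡ 6² = 36 ≡ 8, 6^4 ≡ 8² = 64 ≡ 8, 6^8 ≡ 8² = 64 ≡ 8, 6^16 ≡ 8² = 64 ≡ 8. Since 20 = 16 + 4, 6^20 ≡ 8·8: 8·8 = 64 ≡ 8. So 6^20 ≡ 8 (mod 28).
g(8): Repeated squaring mod 28: 8^1 ≡ 8, 8^2 ≡ 8² = 64 ≡ 8, 8^4 ≡ 8² = 64 ≡ 8, 8^8 ≡ 8² = 64 ≡ 8, 8^16 ≡ 8² = 64 ≡ 8. Since 20 = 16 + 4, 8^20 ≡ 8·8: 8·8 = 64 ≡ 8. So 8^20 ≡ 8 (mod 28).
So g(6) = g(8) = 8 while 6 ≠ 8, therefore g is not injective.
A non-injective map from the 28-element set ℤ/28ℤ to itself takes at most 27 distinct values, so it cannot be surjective. Thus g is not surjective.
Since g is not surjective, we determine |image(g)|. Computing x^20 mod 28 for each x (by repeated squaring, reducing mod 28 at every step), the values g(0), g(1), …, g(27) are: 0, 1, 4, 9, 16, 25, 8, 21, 8, 25, 16, 9, 4, 1, 0, 1, 4, 9, 16, 25, 8, 21, 8, 25, 16, 9, 4, 1.
The distinct values are {0, 1, 4, 8, 9, 16, 21, 25}; there are 8 of them.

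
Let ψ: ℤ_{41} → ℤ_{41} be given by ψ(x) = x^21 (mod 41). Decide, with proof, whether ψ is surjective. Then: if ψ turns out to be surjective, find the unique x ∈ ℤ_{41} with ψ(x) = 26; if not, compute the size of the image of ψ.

Since 41 is prime, the nonzero elements of ℤ_{41} form a cyclic group of order 40.
As gcd(21, 40) = 1, raising to the 21st power is a bijection on this group: if s^21 ≡ t^21 then (st^{−1})^21 = 1, and the only element of order dividing gcd(21, 40) = 1 is 1, so s = t.
With ψ(0) = 0 this makes ψ injective on all of ℤ_{41}, hence bijective (finite equal-size domain and codomain). In particular ψ is surjective.
Since ψ is surjective, we find the preimage of 26. The inverse of x ↦ x^21 on (ℤ_{41})^× is x ↦ x^21, because 21·21 = 441 = 11·40 + 1 ≡ 1 (mod 40) and x^{40} = 1 for x ≠ 0 (Fermat). So ψ⁻¹(26) = 26^21 mod 41.
Repeated squaring mod 41: 26^1 ≡ 26, 26^2 ≡ 26² = 676 ≡ 20, 26^4 ≡ 20² = 400 ≡ 31, 26^8 ≡ 31² = 961 ≡ 18, 26^16 ≡ 18² = 324 ≡ 37. Since 21 = 16 + 4 + 1, 26^21 ≡ 37·31·26: 37·31 = 1147 ≡ 40, then 40·26 = 1040 ≡ 15. So 26^21 ≡ 15 (mod 41).
Hence ψ⁻¹(26) = 15.

15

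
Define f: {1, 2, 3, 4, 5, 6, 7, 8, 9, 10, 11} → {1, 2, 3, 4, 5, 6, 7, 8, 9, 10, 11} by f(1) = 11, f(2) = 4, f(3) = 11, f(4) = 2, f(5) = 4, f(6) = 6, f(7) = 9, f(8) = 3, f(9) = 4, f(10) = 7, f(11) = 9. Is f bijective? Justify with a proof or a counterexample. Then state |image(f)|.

7

f(1) = 11 = f(3) with 1 ≠ 3, so f is not injective, hence not bijective.
The image of f is {2, 3, 4, 6, 7, 9, 11}, which has 7 elements.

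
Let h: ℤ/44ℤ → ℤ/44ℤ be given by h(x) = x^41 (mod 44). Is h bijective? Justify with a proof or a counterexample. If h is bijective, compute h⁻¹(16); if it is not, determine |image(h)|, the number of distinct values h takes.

33

h(0) = 0^41 = 0.
h(22): Repeated squaring mod 44: 22^1 ≡ 22, 22^2 ≡ 22² = 484 ≡ 0, 22^4 ≡ 0² = 0, 22^8 ≡ 0² = 0, 22^16 ≡ 0² = 0, 22^32 ≡ 0² = 0. Since 41 = 32 + 8 + 1, 22^41 ≡ 0·0·22: 0·0 = 0, then 0·22 = 0. So 22^41 ≡ 0 (mod 44).
So h(0) = h(22) = 0 while 0 ≠ 22, thus h is not injective, hence not bijective.
Since h is not bijective, we determine |image(h)|. Computing x^41 mod 44 for each x (by repeated squaring, reducing mod 44 at every step), the values h(0), h(1), …, h(43) are: 0, 1, 24, 3, 4, 5, 28, 7, 8, 9, 32, 11, 12, 13, 36, 15, 16, 17, 40, 19, 20, 21, 0, 23, 24, 25, 4, 27, 28, 29, 8, 31, 32, 33, 12, 35, 36, 37, 16, 39, 40, 41, 20, 43.
The distinct values are {0, 1, 3, 4, 5, 7, 8, 9, 11, 12, 13, 15, 16, 17, 19, 20, 21, 23, 24, 25, 27, 28, 29, 31, 32, 33, 35, 36, 37, 39, 40, 41, 43}; there are 33 of them.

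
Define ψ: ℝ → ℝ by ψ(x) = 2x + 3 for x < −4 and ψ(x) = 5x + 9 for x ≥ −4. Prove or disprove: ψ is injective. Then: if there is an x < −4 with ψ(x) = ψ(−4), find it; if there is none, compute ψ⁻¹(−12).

-7

Both pieces are strictly increasing (slopes 2 and 5), so each is injective on its own interval.
The left piece maps (−∞, −4) onto (−∞, −5); the right piece maps [−4, ∞) onto [−11, ∞).
These images overlap. In particular ψ(−4) = −11 (right piece), and solving 2x + 3 = −11 on the left piece gives x = −7 < −4.
So ψ(−7) = ψ(−4) with −7 ≠ −4, and ψ is not injective. This x = −7 is the requested value below −4.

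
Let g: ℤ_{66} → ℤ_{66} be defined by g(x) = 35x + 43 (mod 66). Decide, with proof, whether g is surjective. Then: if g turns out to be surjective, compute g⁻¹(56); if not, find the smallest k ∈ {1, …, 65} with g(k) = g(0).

Recall: g is surjective if every y in the codomain equals g(x) for some x in the domain.
Since gcd(35, 66) = 1, 35 is invertible modulo 66. Euclid's algorithm: 66 = 1·35 + 31, 35 = 1·31 + 4, 31 = 7·4 + 3, 4 = 1·3 + 1; back-substituting gives 1 = 17·35 − 9·66, so 35⁻¹ ≡ 17 (mod 66).
For any y ∈ ℤ_{66}, x = 17(y − 43) mod 66 satisfies g(x) = 35·17(y − 43) + 43 ≡ y (since 35·17 ≡ 1 mod 66). So every y has a preimage.
Thus g is surjective.
Since g is surjective, we compute g⁻¹(56): solve 35x + 43 ≡ 56 (mod 66), i.e. 35x ≡ 13 (mod 66).
Multiplying by 35⁻¹ = 17 gives x ≡ 17·13 = 221 = 3·66 + 23 ≡ 23 (mod 66).
Check: g(23) = 35·23 + 43 = 848 = 12·66 + 56 ≡ 56 (mod 66).

23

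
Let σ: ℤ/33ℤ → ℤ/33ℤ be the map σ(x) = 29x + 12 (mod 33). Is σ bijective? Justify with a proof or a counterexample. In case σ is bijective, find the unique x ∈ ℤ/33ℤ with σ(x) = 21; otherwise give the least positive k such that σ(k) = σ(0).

6

Recall that σ is injective when σ(a) = σ(b) forces a = b.
If σ(a) = σ(b), then 29a ≡ 29b (mod 33). Because gcd(29, 33) = 1, we may cancel 29 to get a ≡ b (mod 33).
We now compute 29⁻¹ mod 33 explicitly. Euclid's algorithm: 33 = 1·29 + 4, 29 = 7·4 + 1; back-substituting gives 1 = 8·29 − 7·33, so 29⁻¹ ≡ 8 (mod 33).
Then y ↦ 8(y − 12) is a two-sided inverse to σ, so every y ∈ ℤ/33ℤ has a preimage.
Thus σ is bijective.
Since σ is bijective, we find σ⁻¹(21): we need 29x ≡ 21 − 12 ≡ 9 (mod 33). Using 29⁻¹ = 8: x ≡ 8·9 = 72 = 2·33 + 6, so x = 6.
Check: σ(6) = 29·6 + 12 = 186 = 5·33 + 21 ≡ 21 (mod 33).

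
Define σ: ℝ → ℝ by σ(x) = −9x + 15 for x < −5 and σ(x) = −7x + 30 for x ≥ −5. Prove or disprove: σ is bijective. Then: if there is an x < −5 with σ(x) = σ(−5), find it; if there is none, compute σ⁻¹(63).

-50/9

Both pieces are strictly decreasing (slopes −9 and −7), so each is injective on its own interval.
The left piece maps (−∞, −5) onto (60, ∞); the right piece maps [−5, ∞) onto (−∞, 65].
These images overlap. In particular σ(−5) = 65 (right piece), and solving −9x + 15 = 65 on the left piece gives x = −50/9 < −5.
So σ(−50/9) = σ(−5) with −50/9 ≠ −5, and σ is not injective, hence not bijective. This x = −50/9 is the requested value below −5.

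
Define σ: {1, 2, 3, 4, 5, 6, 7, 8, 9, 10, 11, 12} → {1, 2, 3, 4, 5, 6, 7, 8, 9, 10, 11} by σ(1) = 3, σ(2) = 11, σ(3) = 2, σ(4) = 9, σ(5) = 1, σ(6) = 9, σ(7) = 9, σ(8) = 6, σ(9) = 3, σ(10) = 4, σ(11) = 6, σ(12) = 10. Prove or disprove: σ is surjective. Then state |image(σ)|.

8

No element maps to 5, so σ is not surjective.
The image of σ is {1, 2, 3, 4, 6, 9, 10, 11}, which has 8 elements.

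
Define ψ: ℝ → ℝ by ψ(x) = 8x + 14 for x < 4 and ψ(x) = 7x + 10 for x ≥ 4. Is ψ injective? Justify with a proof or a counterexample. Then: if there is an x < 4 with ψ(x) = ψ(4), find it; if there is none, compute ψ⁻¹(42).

Both pieces are strictly increasing (slopes 8 and 7), so each is injective on its own interval.
The left piece maps (−∞, 4) onto (−∞, 46); the right piece maps [4, ∞) onto [38, ∞).
These images overlap. In particular ψ(4) = 38 (right piece), and solving 8x + 14 = 38 on the left piece gives x = 3 < 4.
So ψ(3) = ψ(4) with 3 ≠ 4, and ψ is not injective. This x = 3 is the requested value below 4.

3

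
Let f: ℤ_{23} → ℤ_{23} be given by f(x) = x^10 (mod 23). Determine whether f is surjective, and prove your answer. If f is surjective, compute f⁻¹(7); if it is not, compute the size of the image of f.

f(11): Repeated squaring mod 23: 11^1 ≡ 11, 11^2 ≡ 11² = 121 ≡ 6, 11^4 ≡ 6² = 36 ≡ 13, 11^8 ≡ 13² = 169 ≡ 8. Since 10 = 8 + 2, 11^10 ≡ 8·6: 8·6 = 48 ≡ 2. So 11^10 ≡ 2 (mod 23).
f(12): Repeated squaring mod 23: 12^1 ≡ 12, 12^2 ≡ 12² = 144 ≡ 6, 12^4 ≡ 6² = 36 ≡ 13, 12^8 ≡ 13² = 169 ≡ 8. Since 10 = 8 + 2, 12^10 ≡ 8·6: 8·6 = 48 ≡ 2. So 12^10 ≡ 2 (mod 23).
So f(11) = f(12) = 2 while 11 ≠ 12, thus f is not injective.
A non-injective map from the 23-element set ℤ_{23} to itself takes at most 22 distinct values, so it cannot be surjective. Hence f is not surjective.
Since f is not surjective, we determine |image(f)|. Computing x^10 mod 23 for each x (by repeated squaring, reducing mod 23 at every step), the values f(0), f(1), …, f(22) are: 0, 1, 12, 8, 6, 9, 4, 13, 3, 18, 16, 2, 2, 16, 18, 3, 13, 4, 9, 6, 8, 12, 1.
The distinct values are {0, 1, 2, 3, 4, 6, 8, 9, 12, 13, 16, 18}; there are 12 of them.

12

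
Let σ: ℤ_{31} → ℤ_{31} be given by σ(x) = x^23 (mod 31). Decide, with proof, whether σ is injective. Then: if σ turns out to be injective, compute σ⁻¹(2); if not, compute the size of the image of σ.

4

Since 31 is prime, the nonzero elements of ℤ_{31} form a cyclic group of order 30.
As gcd(23, 30) = 1, raising to the 23rd power is a bijection on this group: if s^23 ≡ t^23 then (st^{−1})^23 = 1, and the only element of order dividing gcd(23, 30) = 1 is 1, so s = t.
With σ(0) = 0 this makes σ injective on all of ℤ_{31}, hence bijective (finite equal-size domain and codomain). In particular σ is injective.
Since σ is injective, we find the preimage of 2. The inverse of x ↦ x^23 on (ℤ_{31})^× is x ↦ x^17, because 23·17 = 391 = 13·30 + 1 ≡ 1 (mod 30) and x^{30} = 1 for x ≠ 0 (Fermat). So σ⁻¹(2) = 2^17 mod 31.
Repeated squaring mod 31: 2^1 ≡ 2, 2^2 ≡ 2² = 4, 2^4 ≡ 4² = 16, 2^8 ≡ 16² = 256 ≡ 8, 2^16 ≡ 8² = 64 ≡ 2. Since 17 = 16 + 1, 2^17 ≡ 2·2: 2·2 = 4. So 2^17 ≡ 4 (mod 31).
Hence σ⁻¹(2) = 4.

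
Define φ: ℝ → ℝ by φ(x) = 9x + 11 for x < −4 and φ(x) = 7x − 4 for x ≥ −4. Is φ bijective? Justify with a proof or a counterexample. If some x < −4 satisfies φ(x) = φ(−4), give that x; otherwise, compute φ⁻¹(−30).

Both pieces are strictly increasing (slopes 9 and 7), so each is injective on its own interval.
The left piece maps (−∞, −4) onto (−∞, −25); the right piece maps [−4, ∞) onto [−32, ∞).
These images overlap. In particular φ(−4) = −32 (right piece), and solving 9x + 11 = −32 on the left piece gives x = −43/9 < −4.
So φ(−43/9) = φ(−4) with −43/9 ≠ −4, and φ is not injective, hence not bijective. This x = −43/9 is the requested value below −4.

-43/9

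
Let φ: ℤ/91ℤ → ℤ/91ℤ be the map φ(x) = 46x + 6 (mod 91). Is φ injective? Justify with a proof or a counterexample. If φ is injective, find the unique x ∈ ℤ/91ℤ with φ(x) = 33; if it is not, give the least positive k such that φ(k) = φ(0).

54

If φ(x_1) = φ(x_2), then 46x_1 ≡ 46x_2 (mod 91). Because gcd(46, 91) = 1, we may cancel 46 to get x_1 ≡ x_2 (mod 91).
Hence φ is injective.
We now compute 46⁻¹ mod 91 explicitly. Euclid's algorithm: 91 = 1·46 + 45, 46 = 1·45 + 1; back-substituting gives 1 = 2·46 − 1·91, so 46⁻¹ ≡ 2 (mod 91).
Since φ is injective, we compute φ⁻¹(33): solve 46x + 6 ≡ 33 (mod 91), i.e. 46x ≡ 27 (mod 91).
Multiplying by 46⁻¹ = 2 gives x ≡ 2·27 = 54 ≡ 54 (mod 91).
Check: φ(54) = 46·54 + 6 = 2490 = 27·91 + 33 ≡ 33 (mod 91).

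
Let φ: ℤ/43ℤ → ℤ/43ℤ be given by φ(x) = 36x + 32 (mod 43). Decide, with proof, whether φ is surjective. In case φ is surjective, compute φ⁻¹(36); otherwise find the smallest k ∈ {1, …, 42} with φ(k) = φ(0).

By definition, surjectivity means every element of the codomain has a preimage under φ.
Since gcd(36, 43) = 1, 36 is invertible modulo 43. Euclid's algorithm: 43 = 1·36 + 7, 36 = 5·7 + 1; back-substituting gives 1 = 6·36 − 5·43, so 36⁻¹ ≡ 6 (mod 43).
Then y ↦ 6(y − 32) is a two-sided inverse to φ, so every y ∈ ℤ/43ℤ has a preimage.
Hence φ is surjective.
Since φ is surjective, we find φ⁻¹(36): we need 36x ≡ 36 − 32 ≡ 4 (mod 43). Using 36⁻¹ = 6: x ≡ 6·4 = 24, so x = 24.
Check: φ(24) = 36·24 + 32 = 896 = 20·43 + 36 ≡ 36 (mod 43).

24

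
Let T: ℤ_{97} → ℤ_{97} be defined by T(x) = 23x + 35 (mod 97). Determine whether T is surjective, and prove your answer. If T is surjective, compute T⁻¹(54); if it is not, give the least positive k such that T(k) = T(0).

43

Since gcd(23, 97) = 1, 23 is invertible modulo 97. Euclid's algorithm: 97 = 4·23 + 5, 23 = 4·5 + 3, 5 = 1·3 + 2, 3 = 1·2 + 1; back-substituting gives 1 = 38·23 − 9·97, so 23⁻¹ ≡ 38 (mod 97).
Then y ↦ 38(y − 35) is a two-sided inverse to T, so every y ∈ ℤ_{97} has a preimage.
Thus T is surjective.
Since T is surjective, we compute T⁻¹(54): solve 23x + 35 ≡ 54 (mod 97), i.e. 23x ≡ 19 (mod 97).
Multiplying by 23⁻¹ = 38 gives x ≡ 38·19 = 722 = 7·97 + 43 ≡ 43 (mod 97).
Check: T(43) = 23·43 + 35 = 1024 = 10·97 + 54 ≡ 54 (mod 97).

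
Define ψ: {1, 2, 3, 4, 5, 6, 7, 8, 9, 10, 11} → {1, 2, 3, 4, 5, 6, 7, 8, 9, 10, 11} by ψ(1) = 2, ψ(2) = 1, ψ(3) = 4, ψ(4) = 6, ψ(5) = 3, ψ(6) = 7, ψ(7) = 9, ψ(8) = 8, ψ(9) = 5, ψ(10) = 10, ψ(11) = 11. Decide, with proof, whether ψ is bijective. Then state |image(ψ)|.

11

The values 2, 1, 4, 6, 3, 7, 9, 8, 5, 10, 11 are a permutation of {1, 2, 3, 4, 5, 6, 7, 8, 9, 10, 11}: each element appears exactly once.
So ψ is injective and surjective, hence bijective.
The image of ψ is {1, 2, 3, 4, 5, 6, 7, 8, 9, 10, 11}, which has 11 elements.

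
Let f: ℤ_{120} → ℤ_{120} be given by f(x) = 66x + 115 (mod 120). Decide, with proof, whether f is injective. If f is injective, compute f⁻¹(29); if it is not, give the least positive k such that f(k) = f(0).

20

By definition, f is injective if f(s) = f(t) implies s = t.
We have gcd(66, 120) = 6 > 1. Taking s = 0 and t = 20: f(0) = 115 and f(20) = 66·20 + 115 = 1435 ≡ 115 (mod 120).
So f(0) = f(20) while 0 ≠ 20, therefore f is not injective.
Since f is not injective, we find the least positive k with f(k) = f(0): this means 66k ≡ 0 (mod 120), i.e. 120 ∣ 66k. Since gcd(66, 120) = 6, dividing through by 6 this holds exactly when 20 ∣ 11k, and as gcd(11, 20) = 1, exactly when 20 ∣ k.
The smallest positive such k is 20.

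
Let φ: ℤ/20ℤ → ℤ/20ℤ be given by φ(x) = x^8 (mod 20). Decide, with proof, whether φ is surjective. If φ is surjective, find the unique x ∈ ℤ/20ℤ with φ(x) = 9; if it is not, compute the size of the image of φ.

φ(1) = 1^8 = 1.
φ(3): Repeated squaring mod 20: 3^1 ≡ 3, 3^2 ≡ 3² = 9, 3^4 ≡ 9² = 81 ≡ 1, 3^8 ≡ 1² = 1. So 3^8 ≡ 1 (mod 20).
So φ(1) = φ(3) = 1 while 1 ≠ 3, thus φ is not injective.
A non-injective map from the 20-element set ℤ/20ℤ to itself takes at most 19 distinct values, so it cannot be surjective. So φ is not surjective.
Since φ is not surjective, we determine |image(φ)|. Computing x^8 mod 20 for each x (by repeated squaring, reducing mod 20 at every step), the values φ(0), φ(1), …, φ(19) are: 0, 1, 16, 1, 16, 5, 16, 1, 16, 1, 0, 1, 16, 1, 16, 5, 16, 1, 16, 1.
The distinct values are {0, 1, 5, 16}; there are 4 of them.

4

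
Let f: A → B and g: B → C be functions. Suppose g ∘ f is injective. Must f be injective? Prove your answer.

injective

Suppose f(x_1) = f(x_2). Applying g: (g ∘ f)(x_1) = (g ∘ f)(x_2). Since g ∘ f is injective, x_1 = x_2. Thus f is injective.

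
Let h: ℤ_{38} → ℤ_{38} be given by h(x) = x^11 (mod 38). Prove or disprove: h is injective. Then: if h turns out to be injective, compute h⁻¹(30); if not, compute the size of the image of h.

26

Computing x^11 mod 38 for each x (by repeated squaring, reducing mod 38 at every step), the values h(0), h(1), …, h(37) are: 0, 1, 34, 29, 16, 25, 36, 11, 12, 5, 14, 7, 8, 21, 32, 3, 28, 23, 18, 19, 20, 15, 10, 35, 6, 17, 30, 31, 24, 33, 26, 27, 2, 13, 22, 9, 4, 37.
Every element of ℤ_{38} appears exactly once in this list, so h is a bijection, and in particular injective.
Since h is injective, we read off the preimage of 30 from the same table: h(26) = 30, so h⁻¹(30) = 26.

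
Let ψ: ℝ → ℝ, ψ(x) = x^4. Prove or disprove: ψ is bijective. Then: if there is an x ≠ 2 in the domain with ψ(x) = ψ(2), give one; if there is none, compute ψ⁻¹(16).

ψ(2) = 16 = (−2)^4 = ψ(−2) (since 4 is even), with 2 ≠ −2. So ψ is not injective, hence not bijective.
For the follow-up, such an x exists: taking x = −2 ∈ ℝ gives ψ(−2) = 16 = ψ(2) with −2 ≠ 2.

-2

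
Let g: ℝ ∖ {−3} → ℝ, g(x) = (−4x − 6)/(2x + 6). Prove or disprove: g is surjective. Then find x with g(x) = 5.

-18/7

If g(x) = −2, cross-multiplying gives 2(−4x − 6) = −4(2x + 6), which simplifies to −12 = −24 — false.  So −2 has no preimage and g is not surjective.
Solving g(x) = 5: cross-multiplying gives −4x − 6 = 5(2x + 6), which rearranges to −14x = 36, so x = −18/7.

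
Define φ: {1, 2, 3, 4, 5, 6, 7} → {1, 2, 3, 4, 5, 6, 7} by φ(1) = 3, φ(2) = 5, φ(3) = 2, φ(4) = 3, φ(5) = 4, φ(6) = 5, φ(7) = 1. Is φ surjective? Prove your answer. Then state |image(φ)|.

No element maps to 6, so φ is not surjective.
The image of φ is {1, 2, 3, 4, 5}, which has 5 elements.

5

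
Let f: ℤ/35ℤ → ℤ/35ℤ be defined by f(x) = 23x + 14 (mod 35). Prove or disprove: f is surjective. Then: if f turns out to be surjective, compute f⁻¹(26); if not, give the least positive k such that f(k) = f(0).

Since gcd(23, 35) = 1, 23 is invertible modulo 35. Euclid's algorithm: 35 = 1·23 + 12, 23 = 1·12 + 11, 12 = 1·11 + 1; back-substituting gives 1 = 32·23 − 21·35, so 23⁻¹ ≡ 32 (mod 35).
Then y ↦ 32(y − 14) is a two-sided inverse to f, so every y ∈ ℤ/35ℤ has a preimage.
Thus f is surjective.
Since f is surjective, we compute f⁻¹(26): solve 23x + 14 ≡ 26 (mod 35), i.e. 23x ≡ 12 (mod 35).
Multiplying by 23⁻¹ = 32 gives x ≡ 32·12 = 384 = 10·35 + 34 ≡ 34 (mod 35).
Check: f(34) = 23·34 + 14 = 796 = 22·35 + 26 ≡ 26 (mod 35).

34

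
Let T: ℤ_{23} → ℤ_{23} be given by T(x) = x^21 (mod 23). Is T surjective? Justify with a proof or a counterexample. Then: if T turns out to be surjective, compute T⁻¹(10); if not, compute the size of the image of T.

7

Since 23 is prime, the nonzero elements of ℤ_{23} form a cyclic group of order 22.
As gcd(21, 22) = 1, raising to the 21st power is a bijection on this group: if s^21 ≡ t^21 then (st^{−1})^21 = 1, and the only element of order dividing gcd(21, 22) = 1 is 1, so s = t.
With T(0) = 0 this makes T injective on all of ℤ_{23}, hence bijective (finite equal-size domain and codomain). In particular T is surjective.
Since T is surjective, we find the preimage of 10. The inverse of x ↦ x^21 on (ℤ_{23})^× is x ↦ x^21, because 21·21 = 441 = 20·22 + 1 ≡ 1 (mod 22) and x^{22} = 1 for x ≠ 0 (Fermat). So T⁻¹(10) = 10^21 mod 23.
Repeated squaring mod 23: 10^1 ≡ 10, 10^2 ≡ 10² = 100 ≡ 8, 10^4 ≡ 8² = 64 ≡ 18, 10^8 ≡ 18² = 324 ≡ 2, 10^16 ≡ 2² = 4. Since 21 = 16 + 4 + 1, 10^21 ≡ 4·18·10: 4·18 = 72 ≡ 3, then 3·10 = 30 ≡ 7. So 10^21 ≡ 7 (mod 23).
Hence T⁻¹(10) = 7.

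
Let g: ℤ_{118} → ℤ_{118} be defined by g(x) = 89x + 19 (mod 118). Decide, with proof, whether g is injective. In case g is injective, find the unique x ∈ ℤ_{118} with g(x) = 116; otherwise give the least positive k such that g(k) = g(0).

If g(x_1) = g(x_2), then 89x_1 ≡ 89x_2 (mod 118). Because gcd(89, 118) = 1, we may cancel 89 to get x_1 ≡ x_2 (mod 118).
Hence g is injective.
We now compute 89⁻¹ mod 118 explicitly. Euclid's algorithm: 118 = 1·89 + 29, 89 = 3·29 + 2, 29 = 14·2 + 1; back-substituting gives 1 = 61·89 − 46·118, so 89⁻¹ ≡ 61 (mod 118).
Since g is injective, we find g⁻¹(116): we need 89x ≡ 116 − 19 ≡ 97 (mod 118). Using 89⁻¹ = 61: x ≡ 61·97 = 5917 = 50·118 + 17, so x = 17.
Check: g(17) = 89·17 + 19 = 1532 = 12·118 + 116 ≡ 116 (mod 118).

17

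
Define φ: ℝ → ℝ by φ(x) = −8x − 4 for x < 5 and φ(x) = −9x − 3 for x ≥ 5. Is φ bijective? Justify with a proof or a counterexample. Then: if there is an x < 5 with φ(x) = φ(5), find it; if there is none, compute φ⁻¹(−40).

9/2

Both pieces are strictly decreasing (slopes −8 and −9), so each is injective on its own interval.
The left piece maps (−∞, 5) onto (−44, ∞); the right piece maps [5, ∞) onto (−∞, −48].
The images leave a gap (−44 has no preimage), so φ is not surjective, hence not bijective.
Because the two images are disjoint, no x < 5 has φ(x) = φ(5), so we compute φ⁻¹(−40): −40 lies in (−44, ∞), so solve −8x − 4 = −40: x = (−40 + 4)/(−8) = 9/2.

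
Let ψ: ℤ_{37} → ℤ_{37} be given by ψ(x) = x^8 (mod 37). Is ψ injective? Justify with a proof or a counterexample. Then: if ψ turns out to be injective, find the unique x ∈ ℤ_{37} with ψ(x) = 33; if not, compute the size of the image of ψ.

ψ(1) = 1^8 = 1.
ψ(6): Repeated squaring mod 37: 6^1 ≡ 6, 6^2 ≡ 6² = 36, 6^4 ≡ 36² = 1296 ≡ 1, 6^8 ≡ 1² = 1. So 6^8 ≡ 1 (mod 37).
So ψ(1) = ψ(6) = 1 while 1 ≠ 6, hence ψ is not injective.
Since ψ is not injective, we determine |image(ψ)|. Computing x^8 mod 37 for each x (by repeated squaring, reducing mod 37 at every step), the values ψ(0), ψ(1), …, ψ(36) are: 0, 1, 34, 12, 9, 16, 1, 16, 10, 33, 26, 10, 34, 9, 26, 7, 7, 33, 12, 12, 33, 7, 7, 26, 9, 34, 10, 26, 33, 10, 16, 1, 16, 9, 12, 34, 1.
The distinct values are {0, 1, 7, 9, 10, 12, 16, 26, 33, 34}; there are 10 of them.

10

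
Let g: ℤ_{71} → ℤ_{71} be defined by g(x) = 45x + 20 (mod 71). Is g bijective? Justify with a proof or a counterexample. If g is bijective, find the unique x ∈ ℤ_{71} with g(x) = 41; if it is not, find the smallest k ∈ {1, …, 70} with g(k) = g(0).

62

By definition, g is injective when g(x_1) = g(x_2) forces x_1 = x_2.
Suppose g(x_1) = g(x_2) in ℤ_{71}. Then 45x_1 + 20 ≡ 45x_2 + 20 (mod 71), thus 45(x_1 − x_2) ≡ 0 (mod 71).
Since gcd(45, 71) = 1, 45 is invertible modulo 71, so x_1 − x_2 ≡ 0 (mod 71), i.e. x_1 = x_2.
We now compute 45⁻¹ mod 71 explicitly. Euclid's algorithm: 71 = 1·45 + 26, 45 = 1·26 + 19, 26 = 1·19 + 7, 19 = 2·7 + 5, 7 = 1·5 + 2, 5 = 2·2 + 1; back-substituting gives 1 = 30·45 − 19·71, so 45⁻¹ ≡ 30 (mod 71).
Then y ↦ 30(y − 20) is a two-sided inverse to g, so every y ∈ ℤ_{71} has a preimage.
Thus g is bijective.
Since g is bijective, we compute g⁻¹(41): solve 45x + 20 ≡ 41 (mod 71), i.e. 45x ≡ 21 (mod 71).
Multiplying by 45⁻¹ = 30 gives x ≡ 30·21 = 630 = 8·71 + 62 ≡ 62 (mod 71).
Check: g(62) = 45·62 + 20 = 2810 = 39·71 + 41 ≡ 41 (mod 71).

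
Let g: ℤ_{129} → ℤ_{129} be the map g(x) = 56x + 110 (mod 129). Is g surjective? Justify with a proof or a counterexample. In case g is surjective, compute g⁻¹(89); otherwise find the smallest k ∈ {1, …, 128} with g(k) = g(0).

Since gcd(56, 129) = 1, 56 is invertible modulo 129. Euclid's algorithm: 129 = 2·56 + 17, 56 = 3·17 + 5, 17 = 3·5 + 2, 5 = 2·2 + 1; back-substituting gives 1 = 53·56 − 23·129, so 56⁻¹ ≡ 53 (mod 129).
For any y ∈ ℤ_{129}, x = 53(y − 110) mod 129 satisfies g(x) = 56·53(y − 110) + 110 ≡ y (since 56·53 ≡ 1 mod 129). So every y has a preimage.
Thus g is surjective.
Since g is surjective, we find g⁻¹(89): we need 56x ≡ 89 − 110 ≡ 108 (mod 129). Using 56⁻¹ = 53: x ≡ 53·108 = 5724 = 44·129 + 48, so x = 48.
Check: g(48) = 56·48 + 110 = 2798 = 21·129 + 89 ≡ 89 (mod 129).

48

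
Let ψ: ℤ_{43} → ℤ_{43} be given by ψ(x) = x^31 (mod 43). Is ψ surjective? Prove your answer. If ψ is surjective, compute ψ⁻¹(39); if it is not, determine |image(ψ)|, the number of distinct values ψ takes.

Since 43 is prime, the nonzero elements of ℤ_{43} form a cyclic group of order 42.
As gcd(31, 42) = 1, raising to the 31st power is a bijection on this group: if x_1^31 ≡ x_2^31 then (x_1x_2^{−1})^31 = 1, and the only element of order dividing gcd(31, 42) = 1 is 1, so x_1 = x_2.
With ψ(0) = 0 this makes ψ injective on all of ℤ_{43}, hence bijective (finite equal-size domain and codomain). In particular ψ is surjective.
Since ψ is surjective, we find the preimage of 39. The inverse of x ↦ x^31 on (ℤ_{43})^× is x ↦ x^19, because 31·19 = 589 = 14·42 + 1 ≡ 1 (mod 42) and x^{42} = 1 for x ≠ 0 (Fermat). So ψ⁻¹(39) = 39^19 mod 43.
Repeated squaring mod 43: 39^1 ≡ 39, 39^2 ≡ 39² = 1521 ≡ 16, 39^4 ≡ 16² = 256 ≡ 41, 39^8 ≡ 41² = 1681 ≡ 4, 39^16 ≡ 4² = 16. Since 19 = 16 + 2 + 1, 39^19 ≡ 16·16·39: 16·16 = 256 ≡ 41, then 41·39 = 1599 ≡ 8. So 39^19 ≡ 8 (mod 43).
Hence ψ⁻¹(39) = 8.

8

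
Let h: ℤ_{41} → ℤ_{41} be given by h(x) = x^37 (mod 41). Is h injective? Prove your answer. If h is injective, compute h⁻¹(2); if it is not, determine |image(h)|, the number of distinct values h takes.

33

Since 41 is prime, the nonzero elements of ℤ_{41} form a cyclic group of order 40.
As gcd(37, 40) = 1, raising to the 37th power is a bijection on this group: if x_1^37 ≡ x_2^37 then (x_1x_2^{−1})^37 = 1, and the only element of order dividing gcd(37, 40) = 1 is 1, so x_1 = x_2.
With h(0) = 0 this makes h injective on all of ℤ_{41}, hence bijective (finite equal-size domain and codomain). In particular h is injective.
Since h is injective, we find the preimage of 2. The inverse of x ↦ x^37 on (ℤ_{41})^× is x ↦ x^13, because 37·13 = 481 = 12·40 + 1 ≡ 1 (mod 40) and x^{40} = 1 for x ≠ 0 (Fermat). So h⁻¹(2) = 2^13 mod 41.
Repeated squaring mod 41: 2^1 ≡ 2, 2^2 ≡ 2² = 4, 2^4 ≡ 4² = 16, 2^8 ≡ 16² = 256 ≡ 10. Since 13 = 8 + 4 + 1, 2^13 ≡ 10·16·2: 10·16 = 160 ≡ 37, then 37·2 = 74 ≡ 33. So 2^13 ≡ 33 (mod 41).
Hence h⁻¹(2) = 33.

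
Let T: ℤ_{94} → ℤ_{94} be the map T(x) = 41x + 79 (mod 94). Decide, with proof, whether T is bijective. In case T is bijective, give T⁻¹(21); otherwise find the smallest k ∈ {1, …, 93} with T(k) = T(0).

88

Recall that injectivity means: for all u, v in the domain, T(u) = T(v) implies u = v.
Suppose T(u) = T(v) in ℤ_{94}. Then 41u + 79 ≡ 41v + 79 (mod 94), so 41(u − v) ≡ 0 (mod 94).
Since gcd(41, 94) = 1, 41 is invertible modulo 94, hence u − v ≡ 0 (mod 94), i.e. u = v.
We now compute 41⁻¹ mod 94 explicitly. Euclid's algorithm: 94 = 2·41 + 12, 41 = 3·12 + 5, 12 = 2·5 + 2, 5 = 2·2 + 1; back-substituting gives 1 = 39·41 − 17·94, so 41⁻¹ ≡ 39 (mod 94).
Then y ↦ 39(y − 79) is a two-sided inverse to T, so every y ∈ ℤ_{94} has a preimage.
So T is bijective.
Since T is bijective, we find T⁻¹(21): we need 41x ≡ 21 − 79 ≡ 36 (mod 94). Using 41⁻¹ = 39: x ≡ 39·36 = 1404 = 14·94 + 88, so x = 88.
Check: T(88) = 41·88 + 79 = 3687 = 39·94 + 21 ≡ 21 (mod 94).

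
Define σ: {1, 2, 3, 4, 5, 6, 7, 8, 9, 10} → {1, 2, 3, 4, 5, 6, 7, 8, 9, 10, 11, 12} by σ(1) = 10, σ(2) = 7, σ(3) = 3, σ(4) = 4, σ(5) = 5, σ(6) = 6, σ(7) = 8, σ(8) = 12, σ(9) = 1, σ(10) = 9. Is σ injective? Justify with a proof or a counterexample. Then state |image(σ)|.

10

The values σ(1), …, σ(10) are 10, 7, 3, 4, 5, 6, 8, 12, 1, 9 — all distinct.
So σ(u) = σ(v) only when u = v, and σ is injective.
The image of σ is {1, 3, 4, 5, 6, 7, 8, 9, 10, 12}, which has 10 elements.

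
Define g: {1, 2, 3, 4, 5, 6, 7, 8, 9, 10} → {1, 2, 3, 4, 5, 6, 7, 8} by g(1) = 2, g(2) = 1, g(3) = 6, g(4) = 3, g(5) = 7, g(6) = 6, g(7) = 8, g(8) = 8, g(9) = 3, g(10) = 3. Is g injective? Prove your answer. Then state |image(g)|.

6

g(3) = 6 = g(6) with 3 ≠ 6, so g is not injective.
The image of g is {1, 2, 3, 6, 7, 8}, which has 6 elements.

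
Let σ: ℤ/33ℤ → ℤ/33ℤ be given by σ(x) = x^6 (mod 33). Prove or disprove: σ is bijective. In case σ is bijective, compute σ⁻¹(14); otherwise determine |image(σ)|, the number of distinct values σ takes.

12

σ(4): Repeated squaring mod 33: 4^1 ≡ 4, 4^2 ≡ 4² = 16, 4^4 ≡ 16² = 256 ≡ 25. Since 6 = 4 + 2, 4^6 ≡ 25·16: 25·16 = 400 ≡ 4. So 4^6 ≡ 4 (mod 33).
σ(7): Repeated squaring mod 33: 7^1 ≡ 7, 7^2 ≡ 7² = 49 ≡ 16, 7^4 ≡ 16² = 256 ≡ 25. Since 6 = 4 + 2, 7^6 ≡ 25·16: 25·16 = 400 ≡ 4. So 7^6 ≡ 4 (mod 33).
So σ(4) = σ(7) = 4 while 4 ≠ 7, therefore σ is not injective, hence not bijective.
Since σ is not bijective, we determine |image(σ)|. Computing x^6 mod 33 for each x (by repeated squaring, reducing mod 33 at every step), the values σ(0), σ(1), …, σ(32) are: 0, 1, 31, 3, 4, 16, 27, 4, 25, 9, 1, 22, 12, 31, 25, 15, 16, 16, 15, 25, 31, 12, 22, 1, 9, 25, 4, 27, 16, 4, 3, 31, 1.
The distinct values are {0, 1, 3, 4, 9, 12, 15, 16, 22, 25, 27, 31}; there are 12 of them.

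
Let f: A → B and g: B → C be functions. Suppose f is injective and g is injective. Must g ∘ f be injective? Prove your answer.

Suppose (g ∘ f)(a) = (g ∘ f)(b), i.e. g(f(a)) = g(f(b)).
Since g is injective, f(a) = f(b). Since f is injective, a = b. Thus g ∘ f is injective.

injective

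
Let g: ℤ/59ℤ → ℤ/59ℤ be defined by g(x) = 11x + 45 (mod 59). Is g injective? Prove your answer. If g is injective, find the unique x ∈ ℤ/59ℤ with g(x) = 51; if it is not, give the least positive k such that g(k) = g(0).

22

By definition, g is injective if g(u) = g(v) implies u = v.
Suppose g(u) = g(v) in ℤ/59ℤ. Then 11u + 45 ≡ 11v + 45 (mod 59), therefore 11(u − v) ≡ 0 (mod 59).
Since gcd(11, 59) = 1, 11 is invertible modulo 59, therefore u − v ≡ 0 (mod 59), i.e. u = v.
Thus g is injective.
We now compute 11⁻¹ mod 59 explicitly. Euclid's algorithm: 59 = 5·11 + 4, 11 = 2·4 + 3, 4 = 1·3 + 1; back-substituting gives 1 = 43·11 − 8·59, so 11⁻¹ ≡ 43 (mod 59).
Since g is injective, we compute g⁻¹(51): solve 11x + 45 ≡ 51 (mod 59), i.e. 11x ≡ 6 (mod 59).
Multiplying by 11⁻¹ = 43 gives x ≡ 43·6 = 258 = 4·59 + 22 ≡ 22 (mod 59).
Check: g(22) = 11·22 + 45 = 287 = 4·59 + 51 ≡ 51 (mod 59).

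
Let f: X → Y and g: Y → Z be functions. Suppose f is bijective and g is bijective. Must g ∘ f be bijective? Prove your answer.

bijective

Injectivity: if g(f(x_1)) = g(f(x_2)) then f(x_1) = f(x_2) (g injective) so x_1 = x_2 (f injective).
Surjectivity: for c ∈ Z pick b with g(b) = c, then a with f(a) = b; then (g ∘ f)(a) = c.
So g ∘ f is bijective.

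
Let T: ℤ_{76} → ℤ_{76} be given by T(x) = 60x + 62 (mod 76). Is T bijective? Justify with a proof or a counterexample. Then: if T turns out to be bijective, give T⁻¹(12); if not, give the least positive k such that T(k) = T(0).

19

We have gcd(60, 76) = 4 > 1. Taking s = 0 and t = 19: T(0) = 62 and T(19) = 60·19 + 62 = 1202 ≡ 62 (mod 76).
So T(0) = T(19) while 0 ≠ 19, therefore T is not injective, hence not bijective.
Since T is not bijective, we find the least positive k with T(k) = T(0): this means 60k ≡ 0 (mod 76), i.e. 76 ∣ 60k. Since gcd(60, 76) = 4, dividing through by 4 this holds exactly when 19 ∣ 15k, and as gcd(15, 19) = 1, exactly when 19 ∣ k.
The smallest positive such k is 19.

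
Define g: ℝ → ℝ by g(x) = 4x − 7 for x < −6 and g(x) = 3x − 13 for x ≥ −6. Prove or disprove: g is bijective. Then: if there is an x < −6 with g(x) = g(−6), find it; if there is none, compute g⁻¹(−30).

Both pieces are strictly increasing (slopes 4 and 3), so each is injective on its own interval.
The left piece maps (−∞, −6) onto (−∞, −31); the right piece maps [−6, ∞) onto [−31, ∞).
Since −31 = −31, the images partition ℝ: g is injective and surjective, hence bijective.
Because the two images are disjoint, no x < −6 has g(x) = g(−6), so we compute g⁻¹(−30): −30 lies in [−31, ∞), so solve 3x − 13 = −30: x = (−30 + 13)/3 = −17/3.

-17/3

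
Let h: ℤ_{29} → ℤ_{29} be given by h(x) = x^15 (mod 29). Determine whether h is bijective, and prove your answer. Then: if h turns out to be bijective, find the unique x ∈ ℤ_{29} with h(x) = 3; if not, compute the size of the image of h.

26

Since 29 is prime, the nonzero elements of ℤ_{29} form a cyclic group of order 28.
As gcd(15, 28) = 1, raising to the 15th power is a bijection on this group: if x_1^15 ≡ x_2^15 then (x_1x_2^{−1})^15 = 1, and the only element of order dividing gcd(15, 28) = 1 is 1, so x_1 = x_2.
With h(0) = 0 this makes h injective on all of ℤ_{29}, hence bijective (finite equal-size domain and codomain). In particular h is bijective.
Since h is bijective, we find the preimage of 3. The inverse of x ↦ x^15 on (ℤ_{29})^× is x ↦ x^15, because 15·15 = 225 = 8·28 + 1 ≡ 1 (mod 28) and x^{28} = 1 for x ≠ 0 (Fermat). So h⁻¹(3) = 3^15 mod 29.
Repeated squaring mod 29: 3^1 ≡ 3, 3^2 ≡ 3² = 9, 3^4 ≡ 9² = 81 ≡ 23, 3^8 ≡ 23² = 529 ≡ 7. Since 15 = 8 + 4 + 2 + 1, 3^15 ≡ 7·23·9·3: 7·23 = 161 ≡ 16, then 16·9 = 144 ≡ 28, then 28·3 = 84 ≡ 26. So 3^15 ≡ 26 (mod 29).
Hence h⁻¹(3) = 26.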